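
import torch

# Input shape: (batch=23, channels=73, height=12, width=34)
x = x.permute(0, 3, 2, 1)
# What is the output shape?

Input shape: (23, 73, 12, 34)
Output shape: (23, 34, 12, 73)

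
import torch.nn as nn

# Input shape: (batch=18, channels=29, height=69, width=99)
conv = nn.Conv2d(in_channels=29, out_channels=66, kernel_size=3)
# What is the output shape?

Input shape: (18, 29, 69, 99)
Output shape: (18, 66, 67, 97)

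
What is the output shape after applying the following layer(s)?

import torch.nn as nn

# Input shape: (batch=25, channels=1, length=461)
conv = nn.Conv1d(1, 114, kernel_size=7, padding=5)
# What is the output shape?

Input shape: (25, 1, 461)
Output shape: (25, 114, 465)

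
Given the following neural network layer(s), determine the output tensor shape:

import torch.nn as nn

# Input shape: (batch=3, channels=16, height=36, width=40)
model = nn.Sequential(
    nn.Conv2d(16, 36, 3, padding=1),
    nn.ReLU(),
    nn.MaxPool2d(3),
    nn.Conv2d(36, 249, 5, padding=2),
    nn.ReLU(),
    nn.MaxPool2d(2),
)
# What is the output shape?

Input shape: (3, 16, 36, 40)
  -> after first Conv2d: (3, 36, 36, 40)
  -> after first MaxPool2d: (3, 36, 12, 13)
  -> after second Conv2d: (3, 249, 12, 13)
Output shape: (3, 249, 6, 6)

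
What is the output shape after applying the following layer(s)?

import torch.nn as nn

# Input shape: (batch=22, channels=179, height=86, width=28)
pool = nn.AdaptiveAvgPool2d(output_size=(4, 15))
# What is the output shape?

Input shape: (22, 179, 86, 28)
Output shape: (22, 179, 4, 15)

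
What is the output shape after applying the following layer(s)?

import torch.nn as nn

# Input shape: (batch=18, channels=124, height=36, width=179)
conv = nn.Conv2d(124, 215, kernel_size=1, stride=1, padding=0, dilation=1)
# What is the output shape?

Input shape: (18, 124, 36, 179)
Output shape: (18, 215, 36, 179)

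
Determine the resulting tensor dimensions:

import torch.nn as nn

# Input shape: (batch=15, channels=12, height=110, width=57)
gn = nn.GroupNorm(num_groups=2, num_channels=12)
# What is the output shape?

Input shape: (15, 12, 110, 57)
Output shape: (15, 12, 110, 57)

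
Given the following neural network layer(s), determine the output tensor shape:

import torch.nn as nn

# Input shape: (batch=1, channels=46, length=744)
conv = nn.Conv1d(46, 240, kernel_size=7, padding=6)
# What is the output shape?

Input shape: (1, 46, 744)
Output shape: (1, 240, 750)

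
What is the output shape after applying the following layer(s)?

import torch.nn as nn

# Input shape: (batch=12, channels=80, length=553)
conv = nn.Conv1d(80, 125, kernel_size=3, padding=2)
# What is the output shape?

Input shape: (12, 80, 553)
Output shape: (12, 125, 555)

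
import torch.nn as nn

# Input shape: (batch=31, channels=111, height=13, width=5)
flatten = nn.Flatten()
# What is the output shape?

Input shape: (31, 111, 13, 5)
Output shape: (31, 7215)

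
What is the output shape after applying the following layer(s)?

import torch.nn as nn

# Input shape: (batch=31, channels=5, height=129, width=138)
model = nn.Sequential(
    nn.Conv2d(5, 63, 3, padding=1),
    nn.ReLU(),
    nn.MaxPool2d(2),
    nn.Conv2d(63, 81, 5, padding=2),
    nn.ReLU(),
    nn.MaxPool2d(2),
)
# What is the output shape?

Input shape: (31, 5, 129, 138)
  -> after first Conv2d: (31, 63, 129, 138)
  -> after first MaxPool2d: (31, 63, 64, 69)
  -> after second Conv2d: (31, 81, 64, 69)
Output shape: (31, 81, 32, 34)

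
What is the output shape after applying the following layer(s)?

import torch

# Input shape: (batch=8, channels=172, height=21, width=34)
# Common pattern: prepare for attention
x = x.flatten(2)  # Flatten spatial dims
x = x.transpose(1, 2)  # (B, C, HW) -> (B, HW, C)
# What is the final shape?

Input shape: (8, 172, 21, 34)
  -> after flatten(2): (8, 172, 714)
Output shape: (8, 714, 172)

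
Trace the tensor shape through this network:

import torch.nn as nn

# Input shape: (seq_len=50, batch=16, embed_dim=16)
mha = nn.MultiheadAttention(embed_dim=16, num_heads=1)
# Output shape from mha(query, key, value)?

Input shape: (50, 16, 16)
Output shape: (50, 16, 16)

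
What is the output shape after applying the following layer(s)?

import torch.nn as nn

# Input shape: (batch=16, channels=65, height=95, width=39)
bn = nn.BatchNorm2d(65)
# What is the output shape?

Input shape: (16, 65, 95, 39)
Output shape: (16, 65, 95, 39)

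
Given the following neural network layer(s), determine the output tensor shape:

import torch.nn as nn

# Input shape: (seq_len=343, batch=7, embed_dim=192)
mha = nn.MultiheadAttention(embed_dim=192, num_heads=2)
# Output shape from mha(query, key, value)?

Input shape: (343, 7, 192)
Output shape: (343, 7, 192)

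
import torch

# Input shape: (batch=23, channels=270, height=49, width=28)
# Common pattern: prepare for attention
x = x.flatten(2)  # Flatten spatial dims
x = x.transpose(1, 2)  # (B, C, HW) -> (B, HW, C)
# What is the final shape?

Input shape: (23, 270, 49, 28)
  -> after flatten(2): (23, 270, 1372)
Output shape: (23, 1372, 270)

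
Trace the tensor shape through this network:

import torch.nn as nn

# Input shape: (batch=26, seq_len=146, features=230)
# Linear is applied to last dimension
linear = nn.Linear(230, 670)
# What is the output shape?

Input shape: (26, 146, 230)
Output shape: (26, 146, 670)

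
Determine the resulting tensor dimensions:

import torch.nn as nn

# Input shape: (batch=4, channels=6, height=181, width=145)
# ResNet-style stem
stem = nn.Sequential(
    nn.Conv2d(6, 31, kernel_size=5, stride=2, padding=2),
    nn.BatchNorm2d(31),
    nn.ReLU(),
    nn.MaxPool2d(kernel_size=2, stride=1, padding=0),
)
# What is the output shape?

Input shape: (4, 6, 181, 145)
  -> after Conv2d 5x5 stride=2: (4, 31, 91, 73)
Output shape: (4, 31, 90, 72)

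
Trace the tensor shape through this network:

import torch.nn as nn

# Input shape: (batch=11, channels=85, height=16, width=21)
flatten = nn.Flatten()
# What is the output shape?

Input shape: (11, 85, 16, 21)
Output shape: (11, 28560)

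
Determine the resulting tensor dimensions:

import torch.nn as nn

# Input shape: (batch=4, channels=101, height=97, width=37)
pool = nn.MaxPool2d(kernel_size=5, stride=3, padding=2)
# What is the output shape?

Input shape: (4, 101, 97, 37)
Output shape: (4, 101, 33, 13)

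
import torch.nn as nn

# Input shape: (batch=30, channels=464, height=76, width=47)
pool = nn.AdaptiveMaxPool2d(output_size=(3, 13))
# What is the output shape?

Input shape: (30, 464, 76, 47)
Output shape: (30, 464, 3, 13)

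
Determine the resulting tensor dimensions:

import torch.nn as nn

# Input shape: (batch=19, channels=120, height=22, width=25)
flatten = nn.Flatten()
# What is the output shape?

Input shape: (19, 120, 22, 25)
Output shape: (19, 66000)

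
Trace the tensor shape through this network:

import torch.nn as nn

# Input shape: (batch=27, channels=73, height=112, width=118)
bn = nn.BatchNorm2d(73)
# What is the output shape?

Input shape: (27, 73, 112, 118)
Output shape: (27, 73, 112, 118)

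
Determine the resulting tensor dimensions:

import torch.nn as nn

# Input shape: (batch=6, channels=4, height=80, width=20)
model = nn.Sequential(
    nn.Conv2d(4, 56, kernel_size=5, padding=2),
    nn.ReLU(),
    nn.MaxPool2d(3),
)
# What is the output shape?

Input shape: (6, 4, 80, 20)
  -> after Conv2d: (6, 56, 80, 20)
  -> after ReLU: (6, 56, 80, 20)
Output shape: (6, 56, 26, 6)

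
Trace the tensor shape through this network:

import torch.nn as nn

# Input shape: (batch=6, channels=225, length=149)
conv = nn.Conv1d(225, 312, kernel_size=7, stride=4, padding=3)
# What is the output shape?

Input shape: (6, 225, 149)
Output shape: (6, 312, 38)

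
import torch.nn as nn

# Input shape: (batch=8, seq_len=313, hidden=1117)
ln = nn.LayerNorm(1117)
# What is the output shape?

Input shape: (8, 313, 1117)
Output shape: (8, 313, 1117)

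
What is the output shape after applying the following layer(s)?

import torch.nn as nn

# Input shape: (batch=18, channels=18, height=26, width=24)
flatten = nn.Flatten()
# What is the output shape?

Input shape: (18, 18, 26, 24)
Output shape: (18, 11232)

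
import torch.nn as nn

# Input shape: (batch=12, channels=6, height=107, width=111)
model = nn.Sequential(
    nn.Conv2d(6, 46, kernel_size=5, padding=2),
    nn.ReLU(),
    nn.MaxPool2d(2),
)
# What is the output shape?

Input shape: (12, 6, 107, 111)
  -> after Conv2d: (12, 46, 107, 111)
  -> after ReLU: (12, 46, 107, 111)
Output shape: (12, 46, 53, 55)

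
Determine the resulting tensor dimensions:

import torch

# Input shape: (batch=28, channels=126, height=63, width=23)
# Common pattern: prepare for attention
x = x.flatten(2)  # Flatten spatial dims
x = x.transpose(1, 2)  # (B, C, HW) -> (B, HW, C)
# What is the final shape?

Input shape: (28, 126, 63, 23)
  -> after flatten(2): (28, 126, 1449)
Output shape: (28, 1449, 126)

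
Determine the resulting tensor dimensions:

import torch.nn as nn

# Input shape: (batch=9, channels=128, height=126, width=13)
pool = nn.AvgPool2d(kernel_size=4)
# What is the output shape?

Input shape: (9, 128, 126, 13)
Output shape: (9, 128, 31, 3)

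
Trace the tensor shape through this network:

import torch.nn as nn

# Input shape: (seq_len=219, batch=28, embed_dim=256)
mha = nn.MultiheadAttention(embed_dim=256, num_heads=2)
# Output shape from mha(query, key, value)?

Input shape: (219, 28, 256)
Output shape: (219, 28, 256)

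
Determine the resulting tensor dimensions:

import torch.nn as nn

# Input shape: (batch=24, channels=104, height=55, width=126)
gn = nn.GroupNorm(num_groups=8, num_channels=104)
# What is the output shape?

Input shape: (24, 104, 55, 126)
Output shape: (24, 104, 55, 126)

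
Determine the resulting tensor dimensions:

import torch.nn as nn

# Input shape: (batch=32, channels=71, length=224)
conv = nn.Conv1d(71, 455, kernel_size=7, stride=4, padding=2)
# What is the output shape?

Input shape: (32, 71, 224)
Output shape: (32, 455, 56)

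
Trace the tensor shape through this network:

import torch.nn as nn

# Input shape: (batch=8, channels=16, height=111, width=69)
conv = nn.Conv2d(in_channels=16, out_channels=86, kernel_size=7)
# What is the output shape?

Input shape: (8, 16, 111, 69)
Output shape: (8, 86, 105, 63)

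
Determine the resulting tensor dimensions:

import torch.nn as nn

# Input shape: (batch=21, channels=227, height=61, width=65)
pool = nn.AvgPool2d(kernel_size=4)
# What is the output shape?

Input shape: (21, 227, 61, 65)
Output shape: (21, 227, 15, 16)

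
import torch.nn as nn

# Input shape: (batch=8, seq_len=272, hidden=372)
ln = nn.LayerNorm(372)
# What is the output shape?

Input shape: (8, 272, 372)
Output shape: (8, 272, 372)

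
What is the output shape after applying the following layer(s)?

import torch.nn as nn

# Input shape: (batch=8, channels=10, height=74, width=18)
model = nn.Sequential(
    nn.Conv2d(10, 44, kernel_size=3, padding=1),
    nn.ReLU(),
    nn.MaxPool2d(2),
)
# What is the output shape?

Input shape: (8, 10, 74, 18)
  -> after Conv2d: (8, 44, 74, 18)
  -> after ReLU: (8, 44, 74, 18)
Output shape: (8, 44, 37, 9)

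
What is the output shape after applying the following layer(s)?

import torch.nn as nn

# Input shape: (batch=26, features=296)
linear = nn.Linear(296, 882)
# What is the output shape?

Input shape: (26, 296)
Output shape: (26, 882)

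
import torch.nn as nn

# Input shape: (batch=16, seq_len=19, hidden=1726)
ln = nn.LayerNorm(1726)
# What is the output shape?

Input shape: (16, 19, 1726)
Output shape: (16, 19, 1726)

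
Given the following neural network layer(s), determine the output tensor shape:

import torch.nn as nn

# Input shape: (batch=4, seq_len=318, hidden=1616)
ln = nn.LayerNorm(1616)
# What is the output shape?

Input shape: (4, 318, 1616)
Output shape: (4, 318, 1616)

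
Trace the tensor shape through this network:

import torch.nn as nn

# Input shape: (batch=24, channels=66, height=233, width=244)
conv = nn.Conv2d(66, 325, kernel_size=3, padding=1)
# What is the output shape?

Input shape: (24, 66, 233, 244)
Output shape: (24, 325, 233, 244)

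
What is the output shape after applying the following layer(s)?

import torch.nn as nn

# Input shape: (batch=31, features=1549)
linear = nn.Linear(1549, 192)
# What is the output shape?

Input shape: (31, 1549)
Output shape: (31, 192)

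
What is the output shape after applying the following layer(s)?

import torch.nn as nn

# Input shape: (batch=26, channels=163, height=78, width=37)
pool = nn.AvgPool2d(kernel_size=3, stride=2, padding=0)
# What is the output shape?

Input shape: (26, 163, 78, 37)
Output shape: (26, 163, 38, 18)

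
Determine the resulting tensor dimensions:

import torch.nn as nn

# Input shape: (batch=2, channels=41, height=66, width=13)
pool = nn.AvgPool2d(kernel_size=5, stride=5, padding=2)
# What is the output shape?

Input shape: (2, 41, 66, 13)
Output shape: (2, 41, 14, 3)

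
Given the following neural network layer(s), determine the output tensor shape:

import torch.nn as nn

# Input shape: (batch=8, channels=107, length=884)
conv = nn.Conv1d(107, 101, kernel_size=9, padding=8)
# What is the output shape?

Input shape: (8, 107, 884)
Output shape: (8, 101, 892)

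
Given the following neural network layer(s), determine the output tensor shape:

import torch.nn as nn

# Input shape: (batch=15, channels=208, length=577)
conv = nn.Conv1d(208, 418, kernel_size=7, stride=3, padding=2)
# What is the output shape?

Input shape: (15, 208, 577)
Output shape: (15, 418, 192)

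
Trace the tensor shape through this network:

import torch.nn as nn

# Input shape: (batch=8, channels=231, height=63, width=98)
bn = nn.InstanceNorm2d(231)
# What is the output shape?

Input shape: (8, 231, 63, 98)
Output shape: (8, 231, 63, 98)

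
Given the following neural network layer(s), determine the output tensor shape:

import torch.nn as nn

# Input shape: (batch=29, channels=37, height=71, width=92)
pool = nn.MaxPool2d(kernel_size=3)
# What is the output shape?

Input shape: (29, 37, 71, 92)
Output shape: (29, 37, 23, 30)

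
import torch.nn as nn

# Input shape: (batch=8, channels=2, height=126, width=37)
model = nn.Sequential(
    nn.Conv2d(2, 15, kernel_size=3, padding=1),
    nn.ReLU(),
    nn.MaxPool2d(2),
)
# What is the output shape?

Input shape: (8, 2, 126, 37)
  -> after Conv2d: (8, 15, 126, 37)
  -> after ReLU: (8, 15, 126, 37)
Output shape: (8, 15, 63, 18)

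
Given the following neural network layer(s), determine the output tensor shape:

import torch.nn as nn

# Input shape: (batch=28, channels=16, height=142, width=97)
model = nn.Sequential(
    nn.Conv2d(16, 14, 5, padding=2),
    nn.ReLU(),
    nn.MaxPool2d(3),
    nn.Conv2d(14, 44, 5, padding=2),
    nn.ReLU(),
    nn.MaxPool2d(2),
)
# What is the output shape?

Input shape: (28, 16, 142, 97)
  -> after first Conv2d: (28, 14, 142, 97)
  -> after first MaxPool2d: (28, 14, 47, 32)
  -> after second Conv2d: (28, 44, 47, 32)
Output shape: (28, 44, 23, 16)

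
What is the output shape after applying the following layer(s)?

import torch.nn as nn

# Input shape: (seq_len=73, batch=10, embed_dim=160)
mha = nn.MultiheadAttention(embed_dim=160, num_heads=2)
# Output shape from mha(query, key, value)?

Input shape: (73, 10, 160)
Output shape: (73, 10, 160)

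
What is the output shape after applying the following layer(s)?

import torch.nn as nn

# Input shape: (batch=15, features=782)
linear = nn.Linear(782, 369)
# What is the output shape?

Input shape: (15, 782)
Output shape: (15, 369)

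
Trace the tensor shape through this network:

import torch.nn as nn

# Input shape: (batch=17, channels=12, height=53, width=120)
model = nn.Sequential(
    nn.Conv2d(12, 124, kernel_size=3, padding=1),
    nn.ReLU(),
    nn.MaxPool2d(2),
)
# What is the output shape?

Input shape: (17, 12, 53, 120)
  -> after Conv2d: (17, 124, 53, 120)
  -> after ReLU: (17, 124, 53, 120)
Output shape: (17, 124, 26, 60)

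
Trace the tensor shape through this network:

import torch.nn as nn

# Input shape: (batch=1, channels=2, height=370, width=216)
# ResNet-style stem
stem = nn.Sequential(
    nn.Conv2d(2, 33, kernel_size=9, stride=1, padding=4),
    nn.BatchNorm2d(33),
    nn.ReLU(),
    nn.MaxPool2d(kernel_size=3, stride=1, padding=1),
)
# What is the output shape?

Input shape: (1, 2, 370, 216)
  -> after Conv2d 9x9 stride=1: (1, 33, 370, 216)
Output shape: (1, 33, 370, 216)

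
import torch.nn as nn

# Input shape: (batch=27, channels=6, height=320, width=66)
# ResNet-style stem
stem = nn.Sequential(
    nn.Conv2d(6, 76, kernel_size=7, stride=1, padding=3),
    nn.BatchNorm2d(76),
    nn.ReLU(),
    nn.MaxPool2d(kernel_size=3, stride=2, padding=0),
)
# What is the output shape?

Input shape: (27, 6, 320, 66)
  -> after Conv2d 7x7 stride=1: (27, 76, 320, 66)
Output shape: (27, 76, 159, 32)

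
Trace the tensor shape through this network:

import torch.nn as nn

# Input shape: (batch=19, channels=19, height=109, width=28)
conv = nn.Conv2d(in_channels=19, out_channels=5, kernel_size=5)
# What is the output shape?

Input shape: (19, 19, 109, 28)
Output shape: (19, 5, 105, 24)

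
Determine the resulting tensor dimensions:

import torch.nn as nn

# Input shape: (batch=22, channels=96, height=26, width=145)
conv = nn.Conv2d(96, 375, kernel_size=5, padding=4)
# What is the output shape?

Input shape: (22, 96, 26, 145)
Output shape: (22, 375, 30, 149)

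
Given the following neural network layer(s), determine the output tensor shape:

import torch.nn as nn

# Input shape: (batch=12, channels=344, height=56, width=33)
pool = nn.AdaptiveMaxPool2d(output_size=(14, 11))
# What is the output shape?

Input shape: (12, 344, 56, 33)
Output shape: (12, 344, 14, 11)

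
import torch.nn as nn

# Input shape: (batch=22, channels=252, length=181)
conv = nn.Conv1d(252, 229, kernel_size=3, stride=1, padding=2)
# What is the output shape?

Input shape: (22, 252, 181)
Output shape: (22, 229, 183)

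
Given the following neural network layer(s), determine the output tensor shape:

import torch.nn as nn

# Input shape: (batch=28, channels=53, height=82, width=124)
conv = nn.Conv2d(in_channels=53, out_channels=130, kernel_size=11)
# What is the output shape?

Input shape: (28, 53, 82, 124)
Output shape: (28, 130, 72, 114)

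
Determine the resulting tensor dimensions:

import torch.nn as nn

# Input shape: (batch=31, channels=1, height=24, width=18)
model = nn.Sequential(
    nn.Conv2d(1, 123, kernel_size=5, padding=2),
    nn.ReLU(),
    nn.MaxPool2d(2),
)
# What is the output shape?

Input shape: (31, 1, 24, 18)
  -> after Conv2d: (31, 123, 24, 18)
  -> after ReLU: (31, 123, 24, 18)
Output shape: (31, 123, 12, 9)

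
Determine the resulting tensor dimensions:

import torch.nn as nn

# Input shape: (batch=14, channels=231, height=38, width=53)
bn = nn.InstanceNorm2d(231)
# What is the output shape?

Input shape: (14, 231, 38, 53)
Output shape: (14, 231, 38, 53)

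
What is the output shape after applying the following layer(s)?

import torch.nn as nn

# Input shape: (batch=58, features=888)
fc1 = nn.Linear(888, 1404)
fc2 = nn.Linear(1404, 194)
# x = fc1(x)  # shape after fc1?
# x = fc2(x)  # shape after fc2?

Input shape: (58, 888)
  -> after fc1: (58, 1404)
Output shape: (58, 194)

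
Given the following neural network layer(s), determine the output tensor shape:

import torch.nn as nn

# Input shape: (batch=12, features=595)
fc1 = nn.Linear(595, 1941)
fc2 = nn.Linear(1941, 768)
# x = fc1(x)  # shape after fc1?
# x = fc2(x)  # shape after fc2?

Input shape: (12, 595)
  -> after fc1: (12, 1941)
Output shape: (12, 768)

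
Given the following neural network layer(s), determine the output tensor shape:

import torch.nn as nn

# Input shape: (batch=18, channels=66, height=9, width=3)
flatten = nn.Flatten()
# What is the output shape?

Input shape: (18, 66, 9, 3)
Output shape: (18, 1782)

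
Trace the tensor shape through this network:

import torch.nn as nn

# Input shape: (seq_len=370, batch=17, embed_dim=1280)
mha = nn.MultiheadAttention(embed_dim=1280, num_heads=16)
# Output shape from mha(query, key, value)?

Input shape: (370, 17, 1280)
Output shape: (370, 17, 1280)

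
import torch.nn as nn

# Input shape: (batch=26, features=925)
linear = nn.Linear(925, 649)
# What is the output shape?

Input shape: (26, 925)
Output shape: (26, 649)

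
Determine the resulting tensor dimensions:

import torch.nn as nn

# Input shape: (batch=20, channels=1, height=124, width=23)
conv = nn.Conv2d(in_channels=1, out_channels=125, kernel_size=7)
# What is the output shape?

Input shape: (20, 1, 124, 23)
Output shape: (20, 125, 118, 17)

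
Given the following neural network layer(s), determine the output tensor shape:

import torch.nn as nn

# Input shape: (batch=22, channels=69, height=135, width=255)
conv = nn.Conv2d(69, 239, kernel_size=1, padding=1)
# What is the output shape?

Input shape: (22, 69, 135, 255)
Output shape: (22, 239, 137, 257)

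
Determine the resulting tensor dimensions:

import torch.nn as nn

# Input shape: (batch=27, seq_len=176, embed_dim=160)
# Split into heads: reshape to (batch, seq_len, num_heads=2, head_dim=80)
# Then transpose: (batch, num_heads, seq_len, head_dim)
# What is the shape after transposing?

Input shape: (27, 176, 160)
  -> after reshape: (27, 176, 2, 80)
Output shape: (27, 2, 176, 80)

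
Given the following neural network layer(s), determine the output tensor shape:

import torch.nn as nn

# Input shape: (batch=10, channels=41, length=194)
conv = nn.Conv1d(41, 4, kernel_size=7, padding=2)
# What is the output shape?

Input shape: (10, 41, 194)
Output shape: (10, 4, 192)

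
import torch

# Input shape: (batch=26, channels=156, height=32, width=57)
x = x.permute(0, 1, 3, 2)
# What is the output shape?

Input shape: (26, 156, 32, 57)
Output shape: (26, 156, 57, 32)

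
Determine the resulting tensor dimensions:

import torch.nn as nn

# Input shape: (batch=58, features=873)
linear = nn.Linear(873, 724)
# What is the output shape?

Input shape: (58, 873)
Output shape: (58, 724)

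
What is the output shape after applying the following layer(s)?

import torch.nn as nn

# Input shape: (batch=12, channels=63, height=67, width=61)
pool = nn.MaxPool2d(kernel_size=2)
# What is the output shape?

Input shape: (12, 63, 67, 61)
Output shape: (12, 63, 33, 30)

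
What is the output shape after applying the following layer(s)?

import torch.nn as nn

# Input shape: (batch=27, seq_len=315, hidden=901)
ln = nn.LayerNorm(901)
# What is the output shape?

Input shape: (27, 315, 901)
Output shape: (27, 315, 901)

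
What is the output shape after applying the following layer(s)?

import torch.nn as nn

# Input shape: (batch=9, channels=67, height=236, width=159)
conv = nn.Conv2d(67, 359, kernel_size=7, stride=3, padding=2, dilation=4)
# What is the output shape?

Input shape: (9, 67, 236, 159)
Output shape: (9, 359, 72, 47)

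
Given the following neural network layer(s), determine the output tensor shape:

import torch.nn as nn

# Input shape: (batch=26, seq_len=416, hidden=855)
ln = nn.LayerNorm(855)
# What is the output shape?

Input shape: (26, 416, 855)
Output shape: (26, 416, 855)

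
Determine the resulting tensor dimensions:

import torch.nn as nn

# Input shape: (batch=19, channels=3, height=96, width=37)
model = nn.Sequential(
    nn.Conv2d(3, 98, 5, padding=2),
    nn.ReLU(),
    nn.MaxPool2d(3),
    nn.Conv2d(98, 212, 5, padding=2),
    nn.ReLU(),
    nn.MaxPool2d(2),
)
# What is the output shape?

Input shape: (19, 3, 96, 37)
  -> after first Conv2d: (19, 98, 96, 37)
  -> after first MaxPool2d: (19, 98, 32, 12)
  -> after second Conv2d: (19, 212, 32, 12)
Output shape: (19, 212, 16, 6)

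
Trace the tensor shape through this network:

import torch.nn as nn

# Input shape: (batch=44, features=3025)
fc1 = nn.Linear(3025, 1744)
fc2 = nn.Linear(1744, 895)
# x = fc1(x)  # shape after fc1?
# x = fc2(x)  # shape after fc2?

Input shape: (44, 3025)
  -> after fc1: (44, 1744)
Output shape: (44, 895)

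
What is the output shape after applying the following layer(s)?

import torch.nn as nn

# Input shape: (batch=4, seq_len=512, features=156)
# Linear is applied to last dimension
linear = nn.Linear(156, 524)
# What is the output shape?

Input shape: (4, 512, 156)
Output shape: (4, 512, 524)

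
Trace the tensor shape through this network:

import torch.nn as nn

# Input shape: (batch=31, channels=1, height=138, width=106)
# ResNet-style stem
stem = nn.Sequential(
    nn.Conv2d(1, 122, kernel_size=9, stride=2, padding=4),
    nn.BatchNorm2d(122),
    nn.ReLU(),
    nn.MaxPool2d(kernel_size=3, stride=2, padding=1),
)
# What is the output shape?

Input shape: (31, 1, 138, 106)
  -> after Conv2d 9x9 stride=2: (31, 122, 69, 53)
Output shape: (31, 122, 35, 27)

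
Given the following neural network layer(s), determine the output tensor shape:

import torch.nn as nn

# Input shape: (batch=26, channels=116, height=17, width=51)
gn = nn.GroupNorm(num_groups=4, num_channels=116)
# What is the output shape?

Input shape: (26, 116, 17, 51)
Output shape: (26, 116, 17, 51)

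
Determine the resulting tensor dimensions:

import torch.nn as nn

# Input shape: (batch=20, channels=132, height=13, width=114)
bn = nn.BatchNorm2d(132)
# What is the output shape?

Input shape: (20, 132, 13, 114)
Output shape: (20, 132, 13, 114)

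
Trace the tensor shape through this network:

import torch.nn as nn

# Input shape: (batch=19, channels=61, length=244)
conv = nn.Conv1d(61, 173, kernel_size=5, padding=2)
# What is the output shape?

Input shape: (19, 61, 244)
Output shape: (19, 173, 244)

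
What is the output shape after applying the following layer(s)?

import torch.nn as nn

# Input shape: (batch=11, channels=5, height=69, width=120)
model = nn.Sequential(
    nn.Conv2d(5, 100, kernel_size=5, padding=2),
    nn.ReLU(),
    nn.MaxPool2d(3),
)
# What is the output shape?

Input shape: (11, 5, 69, 120)
  -> after Conv2d: (11, 100, 69, 120)
  -> after ReLU: (11, 100, 69, 120)
Output shape: (11, 100, 23, 40)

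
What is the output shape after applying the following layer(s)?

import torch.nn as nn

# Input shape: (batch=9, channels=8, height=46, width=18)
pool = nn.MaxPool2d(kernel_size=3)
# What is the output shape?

Input shape: (9, 8, 46, 18)
Output shape: (9, 8, 15, 6)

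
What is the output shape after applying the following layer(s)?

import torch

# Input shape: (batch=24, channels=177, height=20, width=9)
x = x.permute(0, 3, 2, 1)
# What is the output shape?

Input shape: (24, 177, 20, 9)
Output shape: (24, 9, 20, 177)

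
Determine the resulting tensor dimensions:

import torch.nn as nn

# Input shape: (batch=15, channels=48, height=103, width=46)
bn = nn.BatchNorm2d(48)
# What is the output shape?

Input shape: (15, 48, 103, 46)
Output shape: (15, 48, 103, 46)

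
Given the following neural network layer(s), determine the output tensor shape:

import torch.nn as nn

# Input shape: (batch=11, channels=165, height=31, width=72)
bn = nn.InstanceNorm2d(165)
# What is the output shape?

Input shape: (11, 165, 31, 72)
Output shape: (11, 165, 31, 72)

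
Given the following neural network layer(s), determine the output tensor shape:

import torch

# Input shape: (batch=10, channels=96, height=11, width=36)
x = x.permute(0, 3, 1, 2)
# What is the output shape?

Input shape: (10, 96, 11, 36)
Output shape: (10, 36, 96, 11)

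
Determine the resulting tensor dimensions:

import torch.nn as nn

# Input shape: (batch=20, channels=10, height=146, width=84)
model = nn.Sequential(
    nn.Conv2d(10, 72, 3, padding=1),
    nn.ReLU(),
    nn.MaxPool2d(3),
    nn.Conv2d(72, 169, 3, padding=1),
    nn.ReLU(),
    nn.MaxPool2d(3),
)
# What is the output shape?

Input shape: (20, 10, 146, 84)
  -> after first Conv2d: (20, 72, 146, 84)
  -> after first MaxPool2d: (20, 72, 48, 28)
  -> after second Conv2d: (20, 169, 48, 28)
Output shape: (20, 169, 16, 9)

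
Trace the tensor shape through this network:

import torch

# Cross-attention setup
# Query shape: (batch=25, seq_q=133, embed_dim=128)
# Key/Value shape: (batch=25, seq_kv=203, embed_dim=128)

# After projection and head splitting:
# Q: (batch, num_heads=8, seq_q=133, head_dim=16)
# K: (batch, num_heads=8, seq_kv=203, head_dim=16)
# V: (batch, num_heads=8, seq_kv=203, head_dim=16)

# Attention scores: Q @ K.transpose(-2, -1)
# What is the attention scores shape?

Input shape: (25, 133, 128)
Output shape: (25, 8, 133, 203)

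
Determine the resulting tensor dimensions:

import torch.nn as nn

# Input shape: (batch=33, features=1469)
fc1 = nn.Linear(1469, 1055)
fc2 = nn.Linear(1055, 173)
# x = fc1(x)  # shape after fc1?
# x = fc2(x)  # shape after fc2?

Input shape: (33, 1469)
  -> after fc1: (33, 1055)
Output shape: (33, 173)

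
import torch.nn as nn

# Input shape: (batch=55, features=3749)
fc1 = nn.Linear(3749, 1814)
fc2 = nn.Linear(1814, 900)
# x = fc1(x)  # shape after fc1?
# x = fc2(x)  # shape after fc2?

Input shape: (55, 3749)
  -> after fc1: (55, 1814)
Output shape: (55, 900)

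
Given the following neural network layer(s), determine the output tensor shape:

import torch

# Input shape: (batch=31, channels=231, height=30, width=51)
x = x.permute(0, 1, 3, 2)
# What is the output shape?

Input shape: (31, 231, 30, 51)
Output shape: (31, 231, 51, 30)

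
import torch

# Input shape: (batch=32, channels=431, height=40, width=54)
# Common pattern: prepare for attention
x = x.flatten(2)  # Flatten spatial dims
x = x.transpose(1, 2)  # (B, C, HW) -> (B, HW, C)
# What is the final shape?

Input shape: (32, 431, 40, 54)
  -> after flatten(2): (32, 431, 2160)
Output shape: (32, 2160, 431)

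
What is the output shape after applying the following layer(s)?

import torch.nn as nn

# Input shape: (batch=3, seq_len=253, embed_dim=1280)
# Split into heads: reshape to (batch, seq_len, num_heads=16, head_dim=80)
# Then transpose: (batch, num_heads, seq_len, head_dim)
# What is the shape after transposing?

Input shape: (3, 253, 1280)
  -> after reshape: (3, 253, 16, 80)
Output shape: (3, 16, 253, 80)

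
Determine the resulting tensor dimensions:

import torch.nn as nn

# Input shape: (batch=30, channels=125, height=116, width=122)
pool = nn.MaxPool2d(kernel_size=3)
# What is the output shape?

Input shape: (30, 125, 116, 122)
Output shape: (30, 125, 38, 40)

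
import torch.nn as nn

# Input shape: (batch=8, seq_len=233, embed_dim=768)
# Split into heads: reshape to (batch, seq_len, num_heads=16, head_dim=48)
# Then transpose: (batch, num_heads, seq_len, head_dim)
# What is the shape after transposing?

Input shape: (8, 233, 768)
  -> after reshape: (8, 233, 16, 48)
Output shape: (8, 16, 233, 48)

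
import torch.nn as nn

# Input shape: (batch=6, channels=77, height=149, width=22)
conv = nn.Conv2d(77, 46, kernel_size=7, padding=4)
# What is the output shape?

Input shape: (6, 77, 149, 22)
Output shape: (6, 46, 151, 24)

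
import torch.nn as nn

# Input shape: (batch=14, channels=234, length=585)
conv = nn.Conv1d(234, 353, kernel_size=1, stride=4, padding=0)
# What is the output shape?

Input shape: (14, 234, 585)
Output shape: (14, 353, 147)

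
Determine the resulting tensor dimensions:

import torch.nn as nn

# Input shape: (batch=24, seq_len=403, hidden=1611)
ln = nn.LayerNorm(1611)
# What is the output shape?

Input shape: (24, 403, 1611)
Output shape: (24, 403, 1611)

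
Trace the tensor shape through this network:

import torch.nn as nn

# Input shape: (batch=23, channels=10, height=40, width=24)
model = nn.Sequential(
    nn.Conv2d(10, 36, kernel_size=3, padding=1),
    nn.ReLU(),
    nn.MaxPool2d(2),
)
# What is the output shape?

Input shape: (23, 10, 40, 24)
  -> after Conv2d: (23, 36, 40, 24)
  -> after ReLU: (23, 36, 40, 24)
Output shape: (23, 36, 20, 12)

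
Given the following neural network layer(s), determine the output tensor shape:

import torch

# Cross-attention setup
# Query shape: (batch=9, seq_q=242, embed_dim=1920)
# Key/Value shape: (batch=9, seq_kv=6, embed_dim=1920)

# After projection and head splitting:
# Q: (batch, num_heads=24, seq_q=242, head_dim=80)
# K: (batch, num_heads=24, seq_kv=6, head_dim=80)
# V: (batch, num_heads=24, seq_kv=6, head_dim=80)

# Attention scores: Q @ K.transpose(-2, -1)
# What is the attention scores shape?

Input shape: (9, 242, 1920)
Output shape: (9, 24, 242, 6)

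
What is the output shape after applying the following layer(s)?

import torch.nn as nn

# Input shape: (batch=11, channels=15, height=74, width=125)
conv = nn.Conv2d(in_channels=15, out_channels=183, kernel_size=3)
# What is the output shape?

Input shape: (11, 15, 74, 125)
Output shape: (11, 183, 72, 123)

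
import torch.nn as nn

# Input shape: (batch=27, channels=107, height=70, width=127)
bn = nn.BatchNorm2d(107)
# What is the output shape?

Input shape: (27, 107, 70, 127)
Output shape: (27, 107, 70, 127)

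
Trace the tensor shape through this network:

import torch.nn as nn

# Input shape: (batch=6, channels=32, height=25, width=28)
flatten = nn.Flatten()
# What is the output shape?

Input shape: (6, 32, 25, 28)
Output shape: (6, 22400)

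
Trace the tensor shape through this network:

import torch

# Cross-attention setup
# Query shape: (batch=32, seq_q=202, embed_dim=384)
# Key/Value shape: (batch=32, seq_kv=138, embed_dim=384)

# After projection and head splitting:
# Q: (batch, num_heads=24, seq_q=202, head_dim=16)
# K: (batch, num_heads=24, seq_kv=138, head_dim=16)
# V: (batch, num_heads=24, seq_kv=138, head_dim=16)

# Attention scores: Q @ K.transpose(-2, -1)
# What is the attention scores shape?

Input shape: (32, 202, 384)
Output shape: (32, 24, 202, 138)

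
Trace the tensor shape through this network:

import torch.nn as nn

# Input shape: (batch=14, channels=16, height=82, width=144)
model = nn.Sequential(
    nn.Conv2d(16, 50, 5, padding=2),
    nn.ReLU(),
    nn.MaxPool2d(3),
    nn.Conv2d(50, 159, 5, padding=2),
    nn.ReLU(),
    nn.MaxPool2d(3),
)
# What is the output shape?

Input shape: (14, 16, 82, 144)
  -> after first Conv2d: (14, 50, 82, 144)
  -> after first MaxPool2d: (14, 50, 27, 48)
  -> after second Conv2d: (14, 159, 27, 48)
Output shape: (14, 159, 9, 16)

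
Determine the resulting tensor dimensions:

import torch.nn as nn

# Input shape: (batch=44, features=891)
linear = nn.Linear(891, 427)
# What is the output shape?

Input shape: (44, 891)
Output shape: (44, 427)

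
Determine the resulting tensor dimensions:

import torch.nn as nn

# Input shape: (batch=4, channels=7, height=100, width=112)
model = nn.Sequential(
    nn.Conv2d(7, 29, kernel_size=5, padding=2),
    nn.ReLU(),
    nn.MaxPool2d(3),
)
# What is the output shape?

Input shape: (4, 7, 100, 112)
  -> after Conv2d: (4, 29, 100, 112)
  -> after ReLU: (4, 29, 100, 112)
Output shape: (4, 29, 33, 37)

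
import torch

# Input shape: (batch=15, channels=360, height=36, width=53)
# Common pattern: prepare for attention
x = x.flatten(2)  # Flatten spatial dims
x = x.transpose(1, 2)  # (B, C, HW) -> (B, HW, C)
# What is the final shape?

Input shape: (15, 360, 36, 53)
  -> after flatten(2): (15, 360, 1908)
Output shape: (15, 1908, 360)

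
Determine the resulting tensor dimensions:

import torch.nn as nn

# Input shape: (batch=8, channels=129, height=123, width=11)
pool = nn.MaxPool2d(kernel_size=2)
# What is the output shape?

Input shape: (8, 129, 123, 11)
Output shape: (8, 129, 61, 5)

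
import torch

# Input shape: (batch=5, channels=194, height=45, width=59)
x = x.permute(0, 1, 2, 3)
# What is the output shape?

Input shape: (5, 194, 45, 59)
Output shape: (5, 194, 45, 59)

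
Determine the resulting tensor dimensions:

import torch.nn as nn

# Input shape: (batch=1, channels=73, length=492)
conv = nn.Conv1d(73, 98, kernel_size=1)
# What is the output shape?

Input shape: (1, 73, 492)
Output shape: (1, 98, 492)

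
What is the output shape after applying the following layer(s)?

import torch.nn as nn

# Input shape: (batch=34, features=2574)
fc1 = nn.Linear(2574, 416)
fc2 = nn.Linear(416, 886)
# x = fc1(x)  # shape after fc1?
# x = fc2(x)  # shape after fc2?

Input shape: (34, 2574)
  -> after fc1: (34, 416)
Output shape: (34, 886)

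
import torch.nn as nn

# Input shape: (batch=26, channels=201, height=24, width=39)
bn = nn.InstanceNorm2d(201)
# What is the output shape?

Input shape: (26, 201, 24, 39)
Output shape: (26, 201, 24, 39)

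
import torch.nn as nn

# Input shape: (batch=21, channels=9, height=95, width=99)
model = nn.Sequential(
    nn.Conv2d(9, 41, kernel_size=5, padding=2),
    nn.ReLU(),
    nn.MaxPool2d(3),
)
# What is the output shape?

Input shape: (21, 9, 95, 99)
  -> after Conv2d: (21, 41, 95, 99)
  -> after ReLU: (21, 41, 95, 99)
Output shape: (21, 41, 31, 33)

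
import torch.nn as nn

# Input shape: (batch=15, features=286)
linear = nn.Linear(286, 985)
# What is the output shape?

Input shape: (15, 286)
Output shape: (15, 985)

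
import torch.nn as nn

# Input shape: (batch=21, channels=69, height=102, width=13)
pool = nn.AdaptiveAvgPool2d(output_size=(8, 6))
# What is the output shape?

Input shape: (21, 69, 102, 13)
Output shape: (21, 69, 8, 6)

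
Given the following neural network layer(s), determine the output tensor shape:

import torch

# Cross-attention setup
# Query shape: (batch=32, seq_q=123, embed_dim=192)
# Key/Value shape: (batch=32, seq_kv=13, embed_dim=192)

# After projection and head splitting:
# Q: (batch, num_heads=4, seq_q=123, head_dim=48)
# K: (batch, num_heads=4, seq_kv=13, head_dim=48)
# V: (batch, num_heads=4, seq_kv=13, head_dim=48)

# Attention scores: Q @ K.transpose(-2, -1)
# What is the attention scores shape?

Input shape: (32, 123, 192)
Output shape: (32, 4, 123, 13)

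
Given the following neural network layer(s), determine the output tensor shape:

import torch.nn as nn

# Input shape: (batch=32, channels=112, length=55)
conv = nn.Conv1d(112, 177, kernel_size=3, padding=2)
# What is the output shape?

Input shape: (32, 112, 55)
Output shape: (32, 177, 57)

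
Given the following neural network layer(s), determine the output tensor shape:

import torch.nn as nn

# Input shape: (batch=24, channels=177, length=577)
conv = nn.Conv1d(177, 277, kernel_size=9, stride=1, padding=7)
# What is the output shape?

Input shape: (24, 177, 577)
Output shape: (24, 277, 583)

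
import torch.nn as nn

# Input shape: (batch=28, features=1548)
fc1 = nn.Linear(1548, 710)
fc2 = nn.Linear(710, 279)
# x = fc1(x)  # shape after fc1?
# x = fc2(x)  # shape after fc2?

Input shape: (28, 1548)
  -> after fc1: (28, 710)
Output shape: (28, 279)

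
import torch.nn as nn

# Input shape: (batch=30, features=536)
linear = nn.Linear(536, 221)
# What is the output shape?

Input shape: (30, 536)
Output shape: (30, 221)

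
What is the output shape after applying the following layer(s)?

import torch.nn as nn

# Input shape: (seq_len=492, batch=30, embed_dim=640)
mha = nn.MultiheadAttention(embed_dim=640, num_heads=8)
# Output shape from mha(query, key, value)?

Input shape: (492, 30, 640)
Output shape: (492, 30, 640)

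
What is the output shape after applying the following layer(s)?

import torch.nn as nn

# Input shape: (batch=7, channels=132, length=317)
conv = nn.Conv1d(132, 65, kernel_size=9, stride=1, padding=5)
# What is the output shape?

Input shape: (7, 132, 317)
Output shape: (7, 65, 319)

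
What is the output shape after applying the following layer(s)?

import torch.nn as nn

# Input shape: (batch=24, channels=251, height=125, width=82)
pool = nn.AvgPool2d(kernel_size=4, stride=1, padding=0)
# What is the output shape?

Input shape: (24, 251, 125, 82)
Output shape: (24, 251, 122, 79)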